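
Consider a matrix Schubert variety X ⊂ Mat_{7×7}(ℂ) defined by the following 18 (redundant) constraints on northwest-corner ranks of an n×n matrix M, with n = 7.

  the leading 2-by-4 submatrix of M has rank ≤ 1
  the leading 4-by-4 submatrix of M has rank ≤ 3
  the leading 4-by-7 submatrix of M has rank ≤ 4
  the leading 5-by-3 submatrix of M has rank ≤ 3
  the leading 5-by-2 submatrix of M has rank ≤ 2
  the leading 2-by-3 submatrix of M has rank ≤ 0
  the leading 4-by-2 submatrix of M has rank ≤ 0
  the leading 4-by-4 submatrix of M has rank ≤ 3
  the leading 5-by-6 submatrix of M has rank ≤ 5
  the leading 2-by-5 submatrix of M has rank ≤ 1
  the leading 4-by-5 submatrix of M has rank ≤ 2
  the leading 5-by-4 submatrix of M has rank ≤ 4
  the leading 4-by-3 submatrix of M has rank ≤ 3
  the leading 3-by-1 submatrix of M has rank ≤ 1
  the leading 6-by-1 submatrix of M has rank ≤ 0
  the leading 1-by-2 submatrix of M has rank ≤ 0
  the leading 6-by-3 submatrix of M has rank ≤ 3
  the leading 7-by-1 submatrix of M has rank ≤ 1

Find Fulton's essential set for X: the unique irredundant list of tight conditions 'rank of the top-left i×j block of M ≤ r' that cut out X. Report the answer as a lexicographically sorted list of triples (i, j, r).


The tightest implied rank at each (i,j), from the 18 conditions:

  i=1: 0  0  0  1  1  1  1
  i=2: 0  0  0  1  1  2  2
  i=3: 0  0  1  2  2  3  3
  i=4: 0  0  1  2  2  3  4
  i=5: 0  1  2  3  3  4  5
  i=6: 0  1  2  3  4  5  6
  i=7: 1  2  3  4  5  6  7

giving w = (4, 6, 3, 7, 2, 5, 1) via Δ²R.

Fulton essential set (5 of the 14 Rothe cells):

[(2, 3, 0), (2, 5, 1), (4, 2, 0), (4, 5, 2), (6, 1, 0)]


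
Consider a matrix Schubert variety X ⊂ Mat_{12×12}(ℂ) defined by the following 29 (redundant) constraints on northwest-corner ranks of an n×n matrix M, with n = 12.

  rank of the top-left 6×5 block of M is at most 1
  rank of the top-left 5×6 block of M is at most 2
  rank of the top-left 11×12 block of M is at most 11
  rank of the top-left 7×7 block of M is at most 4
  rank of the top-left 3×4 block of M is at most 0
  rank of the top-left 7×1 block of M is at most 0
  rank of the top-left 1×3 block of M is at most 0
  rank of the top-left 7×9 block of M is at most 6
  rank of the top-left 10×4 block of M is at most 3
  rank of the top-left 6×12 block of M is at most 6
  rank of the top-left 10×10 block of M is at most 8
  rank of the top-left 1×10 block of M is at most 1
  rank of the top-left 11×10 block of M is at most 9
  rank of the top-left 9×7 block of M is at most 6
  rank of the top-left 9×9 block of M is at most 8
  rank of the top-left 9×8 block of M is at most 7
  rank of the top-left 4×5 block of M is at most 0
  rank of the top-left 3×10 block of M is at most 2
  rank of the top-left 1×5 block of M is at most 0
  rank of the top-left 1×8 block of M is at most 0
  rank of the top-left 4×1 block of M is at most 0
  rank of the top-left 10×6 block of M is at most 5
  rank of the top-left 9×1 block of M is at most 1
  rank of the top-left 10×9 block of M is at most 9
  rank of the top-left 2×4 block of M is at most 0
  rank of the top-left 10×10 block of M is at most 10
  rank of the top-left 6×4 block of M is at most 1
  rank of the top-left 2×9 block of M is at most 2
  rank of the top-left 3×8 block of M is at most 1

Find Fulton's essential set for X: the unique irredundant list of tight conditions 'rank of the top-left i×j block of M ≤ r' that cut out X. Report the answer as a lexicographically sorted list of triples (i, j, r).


The tightest implied rank at each (i,j), from the 29 conditions:

  i=1: 0  0  0  0  0  0  0  0  1  1  1  1
  i=2: 0  0  0  0  0  1  1  1  2  2  2  2
  i=3: 0  0  0  0  0  1  1  1  2  2  3  3
  i=4: 0  0  0  0  0  1  2  2  3  3  4  4
  i=5: 0  1  1  1  1  2  3  3  4  4  5  5
  i=6: 0  1  1  1  1  2  3  4  5  5  6  6
  i=7: 0  1  2  2  2  3  4  5  6  6  7  7
  i=8: 1  2  3  3  3  4  5  6  7  7  8  8
  i=9: 1  2  3  3  4  5  6  7  8  8  9  9
  i=10: 1  2  3  3  4  5  6  7  8  8  9  10
  i=11: 1  2  3  4  5  6  7  8  9  9  10  11
  i=12: 1  2  3  4  5  6  7  8  9  10  11  12

second differences of R give the permutation w = (9, 6, 11, 7, 2, 8, 3, 1, 5, 12, 4, 10).

|D(w)|=35, |Ess(w)|=8:

[(1, 8, 0), (3, 8, 1), (3, 10, 2), (4, 5, 0), (6, 5, 1), (7, 1, 0), (10, 4, 3), (10, 10, 8)]


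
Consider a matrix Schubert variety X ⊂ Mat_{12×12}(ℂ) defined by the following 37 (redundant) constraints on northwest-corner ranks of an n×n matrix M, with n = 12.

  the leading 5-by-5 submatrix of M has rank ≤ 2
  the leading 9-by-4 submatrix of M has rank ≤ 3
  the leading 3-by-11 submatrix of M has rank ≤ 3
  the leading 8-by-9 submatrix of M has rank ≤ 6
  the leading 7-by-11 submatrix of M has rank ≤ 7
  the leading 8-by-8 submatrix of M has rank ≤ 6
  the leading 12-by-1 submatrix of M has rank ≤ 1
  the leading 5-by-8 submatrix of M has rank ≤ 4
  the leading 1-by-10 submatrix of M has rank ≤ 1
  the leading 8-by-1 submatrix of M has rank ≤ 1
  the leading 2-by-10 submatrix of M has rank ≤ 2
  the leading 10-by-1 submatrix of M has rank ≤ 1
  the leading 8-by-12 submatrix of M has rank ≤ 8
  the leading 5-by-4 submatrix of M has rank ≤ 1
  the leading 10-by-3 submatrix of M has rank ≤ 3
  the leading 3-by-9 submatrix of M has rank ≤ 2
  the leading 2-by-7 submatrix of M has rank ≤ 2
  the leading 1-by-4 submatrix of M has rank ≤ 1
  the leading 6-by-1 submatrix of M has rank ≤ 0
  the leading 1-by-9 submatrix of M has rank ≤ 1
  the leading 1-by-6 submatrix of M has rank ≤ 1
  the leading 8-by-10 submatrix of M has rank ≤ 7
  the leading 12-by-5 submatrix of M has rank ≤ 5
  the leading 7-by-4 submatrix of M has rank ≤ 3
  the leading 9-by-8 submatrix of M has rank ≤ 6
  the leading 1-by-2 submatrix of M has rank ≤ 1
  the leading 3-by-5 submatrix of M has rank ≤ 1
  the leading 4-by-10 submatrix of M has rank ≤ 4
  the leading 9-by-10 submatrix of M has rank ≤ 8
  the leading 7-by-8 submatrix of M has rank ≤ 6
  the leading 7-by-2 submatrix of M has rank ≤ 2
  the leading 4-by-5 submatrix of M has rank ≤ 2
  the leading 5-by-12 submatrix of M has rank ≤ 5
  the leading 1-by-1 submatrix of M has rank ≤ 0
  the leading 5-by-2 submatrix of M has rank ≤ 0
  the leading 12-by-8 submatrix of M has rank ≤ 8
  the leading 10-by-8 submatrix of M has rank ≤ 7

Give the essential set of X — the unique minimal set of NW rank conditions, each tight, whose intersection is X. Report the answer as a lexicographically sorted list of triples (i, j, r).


The tightest implied rank at each (i,j), from the 37 conditions:

  0 | 0 | 1 | 1 | 1 | 1 | 1 | 1 | 1 | 1 | 1 | 1
  0 | 0 | 1 | 1 | 1 | 2 | 2 | 2 | 2 | 2 | 2 | 2
  0 | 0 | 1 | 1 | 1 | 2 | 2 | 2 | 2 | 3 | 3 | 3
  0 | 0 | 1 | 1 | 2 | 3 | 3 | 3 | 3 | 4 | 4 | 4
  0 | 0 | 1 | 1 | 2 | 3 | 4 | 4 | 4 | 5 | 5 | 5
  0 | 1 | 2 | 2 | 3 | 4 | 5 | 5 | 5 | 6 | 6 | 6
  1 | 2 | 3 | 3 | 4 | 5 | 6 | 6 | 6 | 7 | 7 | 7
  1 | 2 | 3 | 3 | 4 | 5 | 6 | 6 | 6 | 7 | 8 | 8
  1 | 2 | 3 | 3 | 4 | 5 | 6 | 6 | 7 | 8 | 9 | 9
  1 | 2 | 3 | 4 | 5 | 6 | 7 | 7 | 8 | 9 | 10 | 10
  1 | 2 | 3 | 4 | 5 | 6 | 7 | 8 | 9 | 10 | 11 | 11
  1 | 2 | 3 | 4 | 5 | 6 | 7 | 8 | 9 | 10 | 11 | 12

hence w(1..12) = (3, 6, 10, 5, 7, 2, 1, 11, 9, 4, 8, 12).

ℓ(w)=25; the 8 essential cells (i,j,r):

[(3, 5, 1), (3, 9, 2), (5, 2, 0), (5, 4, 1), (6, 1, 0), (8, 9, 6), (9, 4, 3), (9, 8, 6)]


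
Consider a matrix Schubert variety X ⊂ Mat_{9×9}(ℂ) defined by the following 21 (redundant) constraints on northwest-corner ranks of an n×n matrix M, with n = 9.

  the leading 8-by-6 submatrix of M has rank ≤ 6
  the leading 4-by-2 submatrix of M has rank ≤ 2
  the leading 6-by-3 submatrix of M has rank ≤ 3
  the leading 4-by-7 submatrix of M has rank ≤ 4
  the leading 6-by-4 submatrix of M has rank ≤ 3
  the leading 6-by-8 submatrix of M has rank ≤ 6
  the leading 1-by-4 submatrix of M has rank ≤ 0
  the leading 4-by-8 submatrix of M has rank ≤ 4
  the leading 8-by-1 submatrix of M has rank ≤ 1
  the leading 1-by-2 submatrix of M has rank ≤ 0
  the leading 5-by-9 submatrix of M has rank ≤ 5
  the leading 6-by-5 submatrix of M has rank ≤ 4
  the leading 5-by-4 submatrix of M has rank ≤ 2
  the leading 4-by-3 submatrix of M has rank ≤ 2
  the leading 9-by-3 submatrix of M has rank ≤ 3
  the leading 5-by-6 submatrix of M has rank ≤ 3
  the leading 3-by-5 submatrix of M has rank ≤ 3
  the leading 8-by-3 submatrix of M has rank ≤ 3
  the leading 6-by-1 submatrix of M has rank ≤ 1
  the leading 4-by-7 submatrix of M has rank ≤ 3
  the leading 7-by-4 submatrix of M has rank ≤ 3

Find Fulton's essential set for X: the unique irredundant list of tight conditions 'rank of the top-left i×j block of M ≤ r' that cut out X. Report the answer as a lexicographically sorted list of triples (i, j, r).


The tightest implied rank at each (i,j), from the 21 conditions:

  row 1: 0  0  0  0  1  1  1  1  1
  row 2: 1  1  1  1  2  2  2  2  2
  row 3: 1  2  2  2  3  3  3  3  3
  row 4: 1  2  2  2  3  3  3  4  4
  row 5: 1  2  2  2  3  3  4  5  5
  row 6: 1  2  3  3  4  4  5  6  6
  row 7: 1  2  3  3  4  5  6  7  7
  row 8: 1  2  3  4  5  6  7  8  8
  row 9: 1  2  3  4  5  6  7  8  9

second differences of R give the permutation w = (5, 1, 2, 8, 7, 3, 6, 4, 9).

ℓ(w)=12; the 5 essential cells (i,j,r):

[(1, 4, 0), (4, 7, 3), (5, 4, 2), (5, 6, 3), (7, 4, 3)]


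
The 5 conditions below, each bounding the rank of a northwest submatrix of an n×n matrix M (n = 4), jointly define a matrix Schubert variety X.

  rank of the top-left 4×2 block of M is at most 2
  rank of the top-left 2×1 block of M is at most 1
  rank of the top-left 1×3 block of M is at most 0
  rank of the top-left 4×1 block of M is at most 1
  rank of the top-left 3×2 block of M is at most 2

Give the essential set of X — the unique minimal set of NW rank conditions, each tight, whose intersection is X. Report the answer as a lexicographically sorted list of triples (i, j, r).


Rank table r_w(4×4) implied by the 5 constraints:

  0 | 0 | 0 | 1
  1 | 1 | 1 | 2
  1 | 2 | 2 | 3
  1 | 2 | 3 | 4

so w = (4, 1, 2, 3).

ℓ(w)=3; the 1 essential cell (i,j,r):

[(1, 3, 0)]


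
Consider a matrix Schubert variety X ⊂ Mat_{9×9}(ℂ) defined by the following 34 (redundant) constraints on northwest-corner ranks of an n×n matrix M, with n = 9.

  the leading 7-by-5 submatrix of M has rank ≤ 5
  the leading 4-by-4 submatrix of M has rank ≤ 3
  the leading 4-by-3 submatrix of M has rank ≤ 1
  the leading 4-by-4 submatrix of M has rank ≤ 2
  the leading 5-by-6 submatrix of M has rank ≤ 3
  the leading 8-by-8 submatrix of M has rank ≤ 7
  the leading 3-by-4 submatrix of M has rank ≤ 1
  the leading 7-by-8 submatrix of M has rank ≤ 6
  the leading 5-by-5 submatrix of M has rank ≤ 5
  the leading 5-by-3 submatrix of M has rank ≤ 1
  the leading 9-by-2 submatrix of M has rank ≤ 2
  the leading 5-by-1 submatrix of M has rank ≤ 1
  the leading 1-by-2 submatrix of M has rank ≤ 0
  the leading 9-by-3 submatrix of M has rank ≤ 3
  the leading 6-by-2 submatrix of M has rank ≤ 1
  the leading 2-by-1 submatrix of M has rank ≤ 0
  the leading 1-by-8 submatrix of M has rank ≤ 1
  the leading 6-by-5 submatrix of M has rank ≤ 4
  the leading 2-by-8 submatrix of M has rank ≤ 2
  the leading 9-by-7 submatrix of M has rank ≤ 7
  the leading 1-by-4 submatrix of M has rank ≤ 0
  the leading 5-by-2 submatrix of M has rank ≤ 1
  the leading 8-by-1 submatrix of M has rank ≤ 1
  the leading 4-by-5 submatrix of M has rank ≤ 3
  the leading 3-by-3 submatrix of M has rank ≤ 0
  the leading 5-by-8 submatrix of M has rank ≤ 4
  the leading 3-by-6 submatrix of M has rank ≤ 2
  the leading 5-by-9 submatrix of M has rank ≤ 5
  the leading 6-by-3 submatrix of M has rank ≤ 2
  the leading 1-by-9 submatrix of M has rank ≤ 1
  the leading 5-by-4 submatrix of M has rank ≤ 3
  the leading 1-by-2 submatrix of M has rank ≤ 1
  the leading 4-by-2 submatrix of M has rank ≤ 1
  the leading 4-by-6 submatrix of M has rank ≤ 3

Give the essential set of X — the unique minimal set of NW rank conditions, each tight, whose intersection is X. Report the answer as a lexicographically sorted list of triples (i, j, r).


Reconstructing r_w from the 34 given conditions:

  row 1: 0 | 0 | 0 | 0 | 1 | 1 | 1 | 1 | 1
  row 2: 0 | 0 | 0 | 1 | 2 | 2 | 2 | 2 | 2
  row 3: 0 | 0 | 0 | 1 | 2 | 2 | 3 | 3 | 3
  row 4: 1 | 1 | 1 | 2 | 3 | 3 | 4 | 4 | 4
  row 5: 1 | 1 | 1 | 2 | 3 | 3 | 4 | 4 | 5
  row 6: 1 | 1 | 2 | 3 | 4 | 4 | 5 | 5 | 6
  row 7: 1 | 2 | 3 | 4 | 5 | 5 | 6 | 6 | 7
  row 8: 1 | 2 | 3 | 4 | 5 | 6 | 7 | 7 | 8
  row 9: 1 | 2 | 3 | 4 | 5 | 6 | 7 | 8 | 9

so w = (5, 4, 7, 1, 9, 3, 2, 6, 8).

|D(w)|=16, |Ess(w)|=7:

[(1, 4, 0), (3, 3, 0), (3, 6, 2), (5, 3, 1), (5, 6, 3), (5, 8, 4), (6, 2, 1)]


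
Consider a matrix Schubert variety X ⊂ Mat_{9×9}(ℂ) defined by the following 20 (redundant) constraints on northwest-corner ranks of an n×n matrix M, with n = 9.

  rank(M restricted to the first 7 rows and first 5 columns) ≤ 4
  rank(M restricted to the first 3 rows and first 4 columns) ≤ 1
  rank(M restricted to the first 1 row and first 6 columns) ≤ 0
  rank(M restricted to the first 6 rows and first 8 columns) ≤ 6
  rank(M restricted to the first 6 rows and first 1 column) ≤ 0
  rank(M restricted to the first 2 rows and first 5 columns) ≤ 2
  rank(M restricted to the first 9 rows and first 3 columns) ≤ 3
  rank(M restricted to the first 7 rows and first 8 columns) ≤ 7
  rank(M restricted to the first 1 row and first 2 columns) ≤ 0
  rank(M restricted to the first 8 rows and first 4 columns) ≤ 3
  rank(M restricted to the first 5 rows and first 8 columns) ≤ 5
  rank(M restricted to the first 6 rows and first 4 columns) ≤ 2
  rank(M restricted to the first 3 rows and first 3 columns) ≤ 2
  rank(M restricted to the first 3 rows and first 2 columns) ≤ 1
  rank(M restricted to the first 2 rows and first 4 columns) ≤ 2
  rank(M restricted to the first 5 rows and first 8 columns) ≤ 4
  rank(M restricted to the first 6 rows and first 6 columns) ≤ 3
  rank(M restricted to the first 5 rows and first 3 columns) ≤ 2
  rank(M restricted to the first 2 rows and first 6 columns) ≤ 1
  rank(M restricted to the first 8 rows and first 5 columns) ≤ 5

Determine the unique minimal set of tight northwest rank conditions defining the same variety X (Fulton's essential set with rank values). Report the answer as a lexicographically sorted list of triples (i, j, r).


Recovering R(i,j) via the rank-extension bound from the 20 conditions:

  0  0  0  0  0  0  1  1  1
  0  1  1  1  1  1  2  2  2
  0  1  1  1  2  2  3  3  3
  0  1  2  2  3  3  4  4  4
  0  1  2  2  3  3  4  4  5
  0  1  2  2  3  3  4  5  6
  1  2  3  3  4  4  5  6  7
  1  2  3  3  4  5  6  7  8
  1  2  3  4  5  6  7  8  9

so w = (7, 2, 5, 3, 9, 8, 1, 6, 4).

D(w) has 19 cells with 7 SE-corners; essential set:

[(1, 6, 0), (3, 4, 1), (5, 8, 4), (6, 1, 0), (6, 4, 2), (6, 6, 3), (8, 4, 3)]


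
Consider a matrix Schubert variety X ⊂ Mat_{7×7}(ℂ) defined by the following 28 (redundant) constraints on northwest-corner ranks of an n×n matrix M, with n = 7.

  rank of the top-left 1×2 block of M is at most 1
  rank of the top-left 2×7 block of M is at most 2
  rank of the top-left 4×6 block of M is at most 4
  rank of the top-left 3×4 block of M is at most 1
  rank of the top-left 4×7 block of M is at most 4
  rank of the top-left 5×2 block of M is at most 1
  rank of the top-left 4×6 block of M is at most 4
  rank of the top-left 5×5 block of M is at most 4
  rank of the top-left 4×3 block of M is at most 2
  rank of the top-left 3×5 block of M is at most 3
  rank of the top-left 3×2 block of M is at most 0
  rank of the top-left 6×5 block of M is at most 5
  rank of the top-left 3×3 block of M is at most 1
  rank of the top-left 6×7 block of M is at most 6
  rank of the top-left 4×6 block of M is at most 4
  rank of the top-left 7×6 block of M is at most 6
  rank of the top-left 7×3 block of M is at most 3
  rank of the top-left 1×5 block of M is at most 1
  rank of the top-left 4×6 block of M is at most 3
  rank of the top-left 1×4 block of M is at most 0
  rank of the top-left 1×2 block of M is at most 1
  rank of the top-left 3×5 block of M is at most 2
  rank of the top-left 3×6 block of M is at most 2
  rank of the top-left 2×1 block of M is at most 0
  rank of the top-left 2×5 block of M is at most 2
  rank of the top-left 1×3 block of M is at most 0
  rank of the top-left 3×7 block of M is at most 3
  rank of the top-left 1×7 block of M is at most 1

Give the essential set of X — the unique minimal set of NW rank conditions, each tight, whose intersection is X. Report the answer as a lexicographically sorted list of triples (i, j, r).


Rank table r_w(7×7) implied by the 28 constraints:

  row 1: 0  0  0  0  1  1  1
  row 2: 0  0  1  1  2  2  2
  row 3: 0  0  1  1  2  2  3
  row 4: 1  1  2  2  3  3  4
  row 5: 1  1  2  3  4  4  5
  row 6: 1  2  3  4  5  5  6
  row 7: 1  2  3  4  5  6  7

so w = (5, 3, 7, 1, 4, 2, 6).

5 SE-corners of the 11-cell Rothe diagram give Ess(w):

[(1, 4, 0), (3, 2, 0), (3, 4, 1), (3, 6, 2), (5, 2, 1)]


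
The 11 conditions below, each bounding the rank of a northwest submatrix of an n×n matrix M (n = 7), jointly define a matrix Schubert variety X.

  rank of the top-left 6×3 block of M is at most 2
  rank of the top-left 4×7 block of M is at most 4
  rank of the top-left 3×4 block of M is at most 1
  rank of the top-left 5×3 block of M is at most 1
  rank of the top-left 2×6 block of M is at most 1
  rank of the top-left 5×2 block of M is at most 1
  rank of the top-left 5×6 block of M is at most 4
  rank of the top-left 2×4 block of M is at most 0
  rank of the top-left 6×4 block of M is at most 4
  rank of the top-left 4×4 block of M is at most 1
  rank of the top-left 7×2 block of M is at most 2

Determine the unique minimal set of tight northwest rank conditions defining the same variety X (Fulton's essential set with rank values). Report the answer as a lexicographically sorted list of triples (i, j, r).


Rank table r_w(7×7) implied by the 11 constraints:

  row 1: 0  0  0  0  1  1  1
  row 2: 0  0  0  0  1  1  2
  row 3: 1  1  1  1  2  2  3
  row 4: 1  1  1  1  2  3  4
  row 5: 1  1  1  2  3  4  5
  row 6: 1  2  2  3  4  5  6
  row 7: 1  2  3  4  5  6  7

hence w(1..7) = (5, 7, 1, 6, 4, 2, 3).

D(w) has 14 cells with 4 SE-corners; essential set:

[(2, 4, 0), (2, 6, 1), (4, 4, 1), (5, 3, 1)]


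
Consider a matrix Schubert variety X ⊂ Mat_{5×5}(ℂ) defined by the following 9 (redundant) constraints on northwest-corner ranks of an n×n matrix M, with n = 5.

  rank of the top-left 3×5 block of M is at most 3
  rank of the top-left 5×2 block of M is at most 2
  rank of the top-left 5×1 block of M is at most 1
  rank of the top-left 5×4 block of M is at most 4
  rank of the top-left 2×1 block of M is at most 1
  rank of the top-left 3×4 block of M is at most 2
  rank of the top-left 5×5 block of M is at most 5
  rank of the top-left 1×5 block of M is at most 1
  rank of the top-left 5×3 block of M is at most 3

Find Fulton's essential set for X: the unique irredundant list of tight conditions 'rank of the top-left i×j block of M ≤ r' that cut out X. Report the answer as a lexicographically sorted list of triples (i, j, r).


The tightest implied rank at each (i,j), from the 9 conditions:

  row 1: 1, 1, 1, 1, 1
  row 2: 1, 2, 2, 2, 2
  row 3: 1, 2, 2, 2, 3
  row 4: 1, 2, 3, 3, 4
  row 5: 1, 2, 3, 4, 5

so w = (1, 2, 5, 3, 4).

1 SE-corner of the 2-cell Rothe diagram gives Ess(w):

[(3, 4, 2)]


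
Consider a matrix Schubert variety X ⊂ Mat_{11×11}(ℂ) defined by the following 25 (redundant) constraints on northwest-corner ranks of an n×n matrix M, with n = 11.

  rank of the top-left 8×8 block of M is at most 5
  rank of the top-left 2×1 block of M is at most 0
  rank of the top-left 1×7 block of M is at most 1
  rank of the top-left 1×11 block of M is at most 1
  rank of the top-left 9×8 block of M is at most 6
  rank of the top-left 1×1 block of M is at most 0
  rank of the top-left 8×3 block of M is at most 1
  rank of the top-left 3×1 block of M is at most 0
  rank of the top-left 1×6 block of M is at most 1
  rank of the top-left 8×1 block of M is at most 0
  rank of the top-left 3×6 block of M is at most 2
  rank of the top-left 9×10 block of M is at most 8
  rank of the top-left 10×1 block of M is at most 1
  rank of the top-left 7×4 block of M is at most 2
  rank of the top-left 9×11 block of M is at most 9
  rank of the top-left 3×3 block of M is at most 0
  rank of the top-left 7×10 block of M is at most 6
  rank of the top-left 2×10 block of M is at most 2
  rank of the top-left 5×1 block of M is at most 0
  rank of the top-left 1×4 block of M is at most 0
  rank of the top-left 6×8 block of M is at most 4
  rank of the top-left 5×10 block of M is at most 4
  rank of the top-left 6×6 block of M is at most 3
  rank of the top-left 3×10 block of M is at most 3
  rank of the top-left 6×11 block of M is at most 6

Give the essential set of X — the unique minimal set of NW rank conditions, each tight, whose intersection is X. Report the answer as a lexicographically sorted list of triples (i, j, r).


Computing R[i][j] = min implied NW-rank bound (n=11, 25 conditions):

  row 1: 0  0  0  0  1  1  1  1  1  1  1
  row 2: 0  0  0  1  2  2  2  2  2  2  2
  row 3: 0  0  0  1  2  2  3  3  3  3  3
  row 4: 0  1  1  2  3  3  4  4  4  4  4
  row 5: 0  1  1  2  3  3  4  4  4  4  5
  row 6: 0  1  1  2  3  3  4  4  5  5  6
  row 7: 0  1  1  2  3  4  5  5  6  6  7
  row 8: 0  1  1  2  3  4  5  5  6  7  8
  row 9: 1  2  2  3  4  5  6  6  7  8  9
  row 10: 1  2  3  4  5  6  7  7  8  9  10
  row 11: 1  2  3  4  5  6  7  8  9  10  11

second differences of R give the permutation w = (5, 4, 7, 2, 11, 9, 6, 10, 1, 3, 8).

9 SE-corners of the 27-cell Rothe diagram give Ess(w):

[(1, 4, 0), (3, 3, 0), (3, 6, 2), (5, 10, 4), (6, 6, 3), (6, 8, 4), (8, 1, 0), (8, 3, 1), (8, 8, 5)]


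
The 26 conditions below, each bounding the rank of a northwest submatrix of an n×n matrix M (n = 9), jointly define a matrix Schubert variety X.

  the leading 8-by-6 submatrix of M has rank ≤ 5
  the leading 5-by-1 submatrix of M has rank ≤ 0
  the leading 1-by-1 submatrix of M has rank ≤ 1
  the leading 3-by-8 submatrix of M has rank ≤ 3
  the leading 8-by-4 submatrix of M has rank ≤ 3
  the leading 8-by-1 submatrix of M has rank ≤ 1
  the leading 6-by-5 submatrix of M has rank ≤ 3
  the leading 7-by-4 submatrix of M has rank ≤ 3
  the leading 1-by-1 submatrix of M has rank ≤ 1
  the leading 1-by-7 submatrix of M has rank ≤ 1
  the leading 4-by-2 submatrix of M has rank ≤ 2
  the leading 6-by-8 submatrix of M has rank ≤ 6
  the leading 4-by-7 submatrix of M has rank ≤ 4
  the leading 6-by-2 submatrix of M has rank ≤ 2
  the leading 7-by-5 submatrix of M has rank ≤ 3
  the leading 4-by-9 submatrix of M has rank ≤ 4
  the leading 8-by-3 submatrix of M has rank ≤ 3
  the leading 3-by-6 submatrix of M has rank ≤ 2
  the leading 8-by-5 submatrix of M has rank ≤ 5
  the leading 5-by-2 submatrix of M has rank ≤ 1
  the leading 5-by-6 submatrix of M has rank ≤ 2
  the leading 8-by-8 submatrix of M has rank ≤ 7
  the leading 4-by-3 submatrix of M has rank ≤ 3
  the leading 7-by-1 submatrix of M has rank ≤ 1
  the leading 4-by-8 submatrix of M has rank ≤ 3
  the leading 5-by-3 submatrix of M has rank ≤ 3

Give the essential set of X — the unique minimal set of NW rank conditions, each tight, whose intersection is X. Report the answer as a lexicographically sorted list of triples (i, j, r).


Rank table r_w(9×9) implied by the 26 constraints:

  row 1: 0, 1, 1, 1, 1, 1, 1, 1, 1
  row 2: 0, 1, 2, 2, 2, 2, 2, 2, 2
  row 3: 0, 1, 2, 2, 2, 2, 3, 3, 3
  row 4: 0, 1, 2, 2, 2, 2, 3, 3, 4
  row 5: 0, 1, 2, 2, 2, 2, 3, 4, 5
  row 6: 1, 2, 3, 3, 3, 3, 4, 5, 6
  row 7: 1, 2, 3, 3, 3, 4, 5, 6, 7
  row 8: 1, 2, 3, 3, 4, 5, 6, 7, 8
  row 9: 1, 2, 3, 4, 5, 6, 7, 8, 9

hence w(1..9) = (2, 3, 7, 9, 8, 1, 6, 5, 4).

ℓ(w)=18; the 5 essential cells (i,j,r):

[(4, 8, 3), (5, 1, 0), (5, 6, 2), (7, 5, 3), (8, 4, 3)]


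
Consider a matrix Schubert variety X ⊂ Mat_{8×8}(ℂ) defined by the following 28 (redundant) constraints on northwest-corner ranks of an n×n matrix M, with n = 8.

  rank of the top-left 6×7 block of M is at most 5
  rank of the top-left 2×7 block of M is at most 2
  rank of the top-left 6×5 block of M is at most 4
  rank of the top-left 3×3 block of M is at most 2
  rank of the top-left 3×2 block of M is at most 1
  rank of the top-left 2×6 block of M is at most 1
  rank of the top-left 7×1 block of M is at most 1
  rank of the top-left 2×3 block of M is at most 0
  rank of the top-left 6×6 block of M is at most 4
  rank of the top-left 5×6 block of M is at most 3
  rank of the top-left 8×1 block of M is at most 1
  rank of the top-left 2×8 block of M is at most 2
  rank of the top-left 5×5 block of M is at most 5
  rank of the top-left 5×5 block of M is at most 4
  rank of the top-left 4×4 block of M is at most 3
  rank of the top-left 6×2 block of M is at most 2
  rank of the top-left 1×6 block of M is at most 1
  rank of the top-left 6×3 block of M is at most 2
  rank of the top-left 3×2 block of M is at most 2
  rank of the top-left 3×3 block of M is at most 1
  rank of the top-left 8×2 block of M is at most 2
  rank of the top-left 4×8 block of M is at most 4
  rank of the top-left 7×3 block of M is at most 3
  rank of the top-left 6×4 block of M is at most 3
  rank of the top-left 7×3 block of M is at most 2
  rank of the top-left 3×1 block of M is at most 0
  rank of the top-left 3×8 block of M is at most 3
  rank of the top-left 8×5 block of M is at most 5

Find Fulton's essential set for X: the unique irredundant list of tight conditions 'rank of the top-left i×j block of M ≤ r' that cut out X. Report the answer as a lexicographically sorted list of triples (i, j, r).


The tightest implied rank at each (i,j), from the 28 conditions:

  R[1]: 0 0 0 1 1 1 1 1
  R[2]: 0 0 0 1 1 1 2 2
  R[3]: 0 1 1 2 2 2 3 3
  R[4]: 1 2 2 3 3 3 4 4
  R[5]: 1 2 2 3 3 3 4 5
  R[6]: 1 2 2 3 4 4 5 6
  R[7]: 1 2 2 3 4 5 6 7
  R[8]: 1 2 3 4 5 6 7 8

giving w = (4, 7, 2, 1, 8, 5, 6, 3) via Δ²R.

ℓ(w)=14; the 5 essential cells (i,j,r):

[(2, 3, 0), (2, 6, 1), (3, 1, 0), (5, 6, 3), (7, 3, 2)]


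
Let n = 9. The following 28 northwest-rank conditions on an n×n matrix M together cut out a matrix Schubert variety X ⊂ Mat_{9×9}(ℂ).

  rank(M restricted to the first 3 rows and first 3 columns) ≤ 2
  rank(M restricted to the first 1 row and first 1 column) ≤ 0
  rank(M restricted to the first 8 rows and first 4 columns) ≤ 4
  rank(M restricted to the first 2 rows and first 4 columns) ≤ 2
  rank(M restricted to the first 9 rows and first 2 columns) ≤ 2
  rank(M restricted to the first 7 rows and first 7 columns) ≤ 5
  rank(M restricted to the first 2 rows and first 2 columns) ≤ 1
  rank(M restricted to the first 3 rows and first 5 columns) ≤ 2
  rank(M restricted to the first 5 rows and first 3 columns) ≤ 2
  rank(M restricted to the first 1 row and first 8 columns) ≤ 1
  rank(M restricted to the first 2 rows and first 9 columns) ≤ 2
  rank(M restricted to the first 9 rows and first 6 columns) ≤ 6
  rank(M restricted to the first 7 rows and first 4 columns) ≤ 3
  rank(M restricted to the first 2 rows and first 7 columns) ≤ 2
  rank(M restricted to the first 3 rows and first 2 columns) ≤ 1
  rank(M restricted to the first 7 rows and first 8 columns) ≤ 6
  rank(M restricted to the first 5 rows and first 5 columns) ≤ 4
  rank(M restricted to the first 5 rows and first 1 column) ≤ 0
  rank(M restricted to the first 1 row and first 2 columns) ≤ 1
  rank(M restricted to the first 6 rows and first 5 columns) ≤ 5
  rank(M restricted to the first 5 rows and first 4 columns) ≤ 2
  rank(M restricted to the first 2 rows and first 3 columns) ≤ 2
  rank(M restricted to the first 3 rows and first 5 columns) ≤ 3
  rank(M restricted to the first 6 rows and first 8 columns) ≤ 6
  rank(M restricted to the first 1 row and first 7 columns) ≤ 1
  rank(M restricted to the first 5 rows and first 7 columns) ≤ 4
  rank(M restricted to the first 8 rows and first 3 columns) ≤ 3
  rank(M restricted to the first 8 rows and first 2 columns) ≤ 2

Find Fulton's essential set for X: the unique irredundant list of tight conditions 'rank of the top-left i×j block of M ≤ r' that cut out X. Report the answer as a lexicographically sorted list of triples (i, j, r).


Rank table r_w(9×9) implied by the 28 constraints:

  R[1]: 0, 1, 1, 1, 1, 1, 1, 1, 1
  R[2]: 0, 1, 2, 2, 2, 2, 2, 2, 2
  R[3]: 0, 1, 2, 2, 2, 3, 3, 3, 3
  R[4]: 0, 1, 2, 2, 3, 4, 4, 4, 4
  R[5]: 0, 1, 2, 2, 3, 4, 4, 5, 5
  R[6]: 1, 2, 3, 3, 4, 5, 5, 6, 6
  R[7]: 1, 2, 3, 3, 4, 5, 5, 6, 7
  R[8]: 1, 2, 3, 4, 5, 6, 6, 7, 8
  R[9]: 1, 2, 3, 4, 5, 6, 7, 8, 9

reading off 1-entries of Δ²R: w = (2, 3, 6, 5, 8, 1, 9, 4, 7).

Fulton essential set (6 of the 12 Rothe cells):

[(3, 5, 2), (5, 1, 0), (5, 4, 2), (5, 7, 4), (7, 4, 3), (7, 7, 5)]


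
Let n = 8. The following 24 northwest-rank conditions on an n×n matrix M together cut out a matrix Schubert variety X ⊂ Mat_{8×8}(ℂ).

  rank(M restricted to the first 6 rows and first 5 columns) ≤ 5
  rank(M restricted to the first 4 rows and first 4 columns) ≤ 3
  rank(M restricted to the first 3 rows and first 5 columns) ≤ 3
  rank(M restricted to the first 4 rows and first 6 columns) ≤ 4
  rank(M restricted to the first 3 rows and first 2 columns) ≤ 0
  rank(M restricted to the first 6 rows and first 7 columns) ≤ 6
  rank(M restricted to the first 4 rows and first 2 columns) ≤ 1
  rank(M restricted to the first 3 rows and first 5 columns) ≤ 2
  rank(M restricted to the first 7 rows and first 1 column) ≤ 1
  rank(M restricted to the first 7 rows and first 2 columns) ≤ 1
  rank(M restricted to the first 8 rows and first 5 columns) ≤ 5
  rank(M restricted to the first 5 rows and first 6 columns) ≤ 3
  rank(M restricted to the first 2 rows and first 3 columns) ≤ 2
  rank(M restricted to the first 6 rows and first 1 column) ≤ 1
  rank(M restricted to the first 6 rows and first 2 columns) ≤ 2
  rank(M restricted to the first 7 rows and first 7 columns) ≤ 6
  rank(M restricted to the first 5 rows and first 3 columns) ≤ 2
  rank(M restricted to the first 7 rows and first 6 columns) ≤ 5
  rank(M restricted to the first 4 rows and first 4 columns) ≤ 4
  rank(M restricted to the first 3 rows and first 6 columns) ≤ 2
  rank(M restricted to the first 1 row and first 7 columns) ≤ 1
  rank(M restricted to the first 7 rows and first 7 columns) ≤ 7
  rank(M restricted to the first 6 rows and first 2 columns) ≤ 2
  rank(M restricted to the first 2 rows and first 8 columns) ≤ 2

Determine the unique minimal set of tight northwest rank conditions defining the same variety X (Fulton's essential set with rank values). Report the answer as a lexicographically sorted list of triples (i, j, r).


The tightest implied rank at each (i,j), from the 24 conditions:

  0 0 1 1 1 1 1 1
  0 0 1 2 2 2 2 2
  0 0 1 2 2 2 3 3
  1 1 2 3 3 3 4 4
  1 1 2 3 3 3 4 5
  1 1 2 3 4 4 5 6
  1 1 2 3 4 5 6 7
  1 2 3 4 5 6 7 8

giving w = (3, 4, 7, 1, 8, 5, 6, 2) via Δ²R.

Fulton essential set (4 of the 13 Rothe cells):

[(3, 2, 0), (3, 6, 2), (5, 6, 3), (7, 2, 1)]


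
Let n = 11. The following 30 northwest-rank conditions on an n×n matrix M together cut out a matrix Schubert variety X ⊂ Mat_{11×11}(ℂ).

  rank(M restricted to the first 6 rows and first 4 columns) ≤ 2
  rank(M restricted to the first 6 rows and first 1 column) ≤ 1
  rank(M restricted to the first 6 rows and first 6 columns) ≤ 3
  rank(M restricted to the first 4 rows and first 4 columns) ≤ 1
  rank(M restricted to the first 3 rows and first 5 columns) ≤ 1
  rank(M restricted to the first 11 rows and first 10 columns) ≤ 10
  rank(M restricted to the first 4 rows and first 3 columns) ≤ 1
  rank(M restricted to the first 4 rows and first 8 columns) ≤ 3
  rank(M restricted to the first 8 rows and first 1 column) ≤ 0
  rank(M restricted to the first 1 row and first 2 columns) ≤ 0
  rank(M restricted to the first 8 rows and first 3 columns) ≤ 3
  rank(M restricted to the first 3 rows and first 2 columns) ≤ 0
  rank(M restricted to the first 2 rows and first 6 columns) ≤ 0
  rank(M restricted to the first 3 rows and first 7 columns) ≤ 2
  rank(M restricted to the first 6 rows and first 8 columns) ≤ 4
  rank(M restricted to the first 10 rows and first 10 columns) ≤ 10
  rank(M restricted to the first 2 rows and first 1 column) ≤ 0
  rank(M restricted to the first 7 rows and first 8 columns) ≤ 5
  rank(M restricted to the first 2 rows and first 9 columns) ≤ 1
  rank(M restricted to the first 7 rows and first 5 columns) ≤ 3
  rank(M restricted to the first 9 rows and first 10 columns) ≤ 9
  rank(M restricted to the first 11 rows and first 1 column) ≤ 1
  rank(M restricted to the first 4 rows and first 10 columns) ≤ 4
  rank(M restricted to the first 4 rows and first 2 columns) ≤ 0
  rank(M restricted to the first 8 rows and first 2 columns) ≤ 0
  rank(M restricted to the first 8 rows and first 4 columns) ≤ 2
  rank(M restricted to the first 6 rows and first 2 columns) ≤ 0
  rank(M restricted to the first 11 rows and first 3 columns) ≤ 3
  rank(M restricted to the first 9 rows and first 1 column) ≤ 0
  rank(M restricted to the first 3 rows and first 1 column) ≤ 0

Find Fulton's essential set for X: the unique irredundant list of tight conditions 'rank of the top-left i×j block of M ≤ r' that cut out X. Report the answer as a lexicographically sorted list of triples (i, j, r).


The tightest implied rank at each (i,j), from the 30 conditions:

  0 | 0 | 0 | 0 | 0 | 0 | 1 | 1 | 1 | 1 | 1
  0 | 0 | 0 | 0 | 0 | 0 | 1 | 1 | 1 | 2 | 2
  0 | 0 | 1 | 1 | 1 | 1 | 2 | 2 | 2 | 3 | 3
  0 | 0 | 1 | 1 | 2 | 2 | 3 | 3 | 3 | 4 | 4
  0 | 0 | 1 | 2 | 3 | 3 | 4 | 4 | 4 | 5 | 5
  0 | 0 | 1 | 2 | 3 | 3 | 4 | 4 | 5 | 6 | 6
  0 | 0 | 1 | 2 | 3 | 4 | 5 | 5 | 6 | 7 | 7
  0 | 0 | 1 | 2 | 3 | 4 | 5 | 6 | 7 | 8 | 8
  0 | 1 | 2 | 3 | 4 | 5 | 6 | 7 | 8 | 9 | 9
  1 | 2 | 3 | 4 | 5 | 6 | 7 | 8 | 9 | 10 | 10
  1 | 2 | 3 | 4 | 5 | 6 | 7 | 8 | 9 | 10 | 11

second differences of R give the permutation w = (7, 10, 3, 5, 4, 9, 6, 8, 2, 1, 11).

7 SE-corners of the 30-cell Rothe diagram give Ess(w):

[(2, 6, 0), (2, 9, 1), (4, 4, 1), (6, 6, 3), (6, 8, 4), (8, 2, 0), (9, 1, 0)]


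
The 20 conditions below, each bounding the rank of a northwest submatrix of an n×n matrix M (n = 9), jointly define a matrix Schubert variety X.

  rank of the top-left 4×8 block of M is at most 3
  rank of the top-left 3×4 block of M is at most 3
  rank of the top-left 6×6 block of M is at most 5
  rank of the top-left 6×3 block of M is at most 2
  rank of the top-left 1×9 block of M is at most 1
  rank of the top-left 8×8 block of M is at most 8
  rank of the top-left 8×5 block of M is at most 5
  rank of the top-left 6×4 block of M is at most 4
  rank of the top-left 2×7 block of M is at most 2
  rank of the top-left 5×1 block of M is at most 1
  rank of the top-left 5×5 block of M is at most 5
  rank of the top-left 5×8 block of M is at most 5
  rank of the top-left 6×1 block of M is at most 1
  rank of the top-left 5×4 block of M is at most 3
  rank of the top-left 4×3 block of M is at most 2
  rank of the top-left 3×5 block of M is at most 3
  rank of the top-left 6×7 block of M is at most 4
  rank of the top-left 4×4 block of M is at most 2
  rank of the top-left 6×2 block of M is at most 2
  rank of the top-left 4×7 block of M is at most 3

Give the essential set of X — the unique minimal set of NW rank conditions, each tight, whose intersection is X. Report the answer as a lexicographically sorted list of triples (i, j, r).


Computing R[i][j] = min implied NW-rank bound (n=9, 20 conditions):

  R[1]: 1 1 1 1 1 1 1 1 1
  R[2]: 1 2 2 2 2 2 2 2 2
  R[3]: 1 2 2 2 3 3 3 3 3
  R[4]: 1 2 2 2 3 3 3 3 4
  R[5]: 1 2 2 3 4 4 4 4 5
  R[6]: 1 2 2 3 4 4 4 5 6
  R[7]: 1 2 3 4 5 5 5 6 7
  R[8]: 1 2 3 4 5 6 6 7 8
  R[9]: 1 2 3 4 5 6 7 8 9

hence w(1..9) = (1, 2, 5, 9, 4, 8, 3, 6, 7).

Rothe diagram D(w) (11 cells), 4 SE-corners (essential conditions):

[(4, 4, 2), (4, 8, 3), (6, 3, 2), (6, 7, 4)]


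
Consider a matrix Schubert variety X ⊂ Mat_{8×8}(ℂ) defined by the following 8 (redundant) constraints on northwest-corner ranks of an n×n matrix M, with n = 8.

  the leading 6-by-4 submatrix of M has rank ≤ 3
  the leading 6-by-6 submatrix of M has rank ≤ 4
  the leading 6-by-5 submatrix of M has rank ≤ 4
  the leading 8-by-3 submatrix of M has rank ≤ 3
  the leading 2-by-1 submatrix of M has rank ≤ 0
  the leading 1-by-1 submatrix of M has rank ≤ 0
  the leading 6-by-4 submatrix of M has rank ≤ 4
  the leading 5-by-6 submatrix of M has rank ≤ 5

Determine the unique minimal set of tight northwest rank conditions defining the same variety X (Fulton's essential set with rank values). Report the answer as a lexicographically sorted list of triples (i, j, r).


Reconstructing r_w from the 8 given conditions:

  0  1  1  1  1  1  1  1
  0  1  2  2  2  2  2  2
  1  2  3  3  3  3  3  3
  1  2  3  3  4  4  4  4
  1  2  3  3  4  4  5  5
  1  2  3  3  4  4  5  6
  1  2  3  4  5  5  6  7
  1  2  3  4  5  6  7  8

hence w(1..8) = (2, 3, 1, 5, 7, 8, 4, 6).

3 SE-corners of the 7-cell Rothe diagram give Ess(w):

[(2, 1, 0), (6, 4, 3), (6, 6, 4)]


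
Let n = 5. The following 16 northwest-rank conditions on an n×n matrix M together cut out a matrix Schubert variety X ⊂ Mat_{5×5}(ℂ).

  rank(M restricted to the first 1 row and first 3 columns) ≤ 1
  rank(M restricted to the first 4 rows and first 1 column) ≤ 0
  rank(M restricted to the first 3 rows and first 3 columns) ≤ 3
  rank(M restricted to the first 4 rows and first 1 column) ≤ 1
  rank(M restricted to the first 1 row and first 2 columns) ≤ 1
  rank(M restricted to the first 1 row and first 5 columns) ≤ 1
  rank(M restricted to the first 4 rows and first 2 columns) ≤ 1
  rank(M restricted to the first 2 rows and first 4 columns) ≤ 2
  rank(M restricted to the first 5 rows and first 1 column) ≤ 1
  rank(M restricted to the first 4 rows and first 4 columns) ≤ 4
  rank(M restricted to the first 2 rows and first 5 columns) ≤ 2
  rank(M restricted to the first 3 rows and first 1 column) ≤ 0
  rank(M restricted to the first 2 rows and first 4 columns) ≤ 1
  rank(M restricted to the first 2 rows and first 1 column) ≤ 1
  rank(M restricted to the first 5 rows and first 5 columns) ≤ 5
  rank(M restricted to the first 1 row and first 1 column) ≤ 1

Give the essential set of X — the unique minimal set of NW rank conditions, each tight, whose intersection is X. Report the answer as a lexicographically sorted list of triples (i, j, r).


Recovering R(i,j) via the rank-extension bound from the 16 conditions:

  row 1: 0 | 1 | 1 | 1 | 1
  row 2: 0 | 1 | 1 | 1 | 2
  row 3: 0 | 1 | 2 | 2 | 3
  row 4: 0 | 1 | 2 | 3 | 4
  row 5: 1 | 2 | 3 | 4 | 5

the unique w with this rank table is (2, 5, 3, 4, 1).

D(w) has 6 cells with 2 SE-corners; essential set:

[(2, 4, 1), (4, 1, 0)]


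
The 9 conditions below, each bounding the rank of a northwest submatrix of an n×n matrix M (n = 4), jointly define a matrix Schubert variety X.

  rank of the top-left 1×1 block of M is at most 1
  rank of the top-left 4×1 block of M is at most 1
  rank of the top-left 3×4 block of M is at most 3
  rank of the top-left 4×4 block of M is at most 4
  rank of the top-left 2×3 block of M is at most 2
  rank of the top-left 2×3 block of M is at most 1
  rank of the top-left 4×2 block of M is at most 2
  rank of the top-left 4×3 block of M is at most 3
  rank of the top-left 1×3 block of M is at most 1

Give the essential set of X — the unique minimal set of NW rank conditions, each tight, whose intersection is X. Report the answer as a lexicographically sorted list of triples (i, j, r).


Computing R[i][j] = min implied NW-rank bound (n=4, 9 conditions):

  i=1: 1 | 1 | 1 | 1
  i=2: 1 | 1 | 1 | 2
  i=3: 1 | 2 | 2 | 3
  i=4: 1 | 2 | 3 | 4

giving w = (1, 4, 2, 3) via Δ²R.

Rothe diagram D(w) (2 cells), 1 SE-corner (essential condition):

[(2, 3, 1)]
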